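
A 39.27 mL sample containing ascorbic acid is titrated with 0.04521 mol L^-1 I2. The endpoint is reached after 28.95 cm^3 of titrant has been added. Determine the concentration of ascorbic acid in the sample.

0.0333 M

n(I2) = 0.04521 x 0.02895 = 0.001309 mol.
From the balanced equation, 1 mol I2 reacts with 1 mol ascorbic acid, so n(ascorbic acid) = 0.001309 x 1/1 = 0.001309 mol.
[ascorbic acid] = 0.001309 / 0.03927 L = 0.0333 M.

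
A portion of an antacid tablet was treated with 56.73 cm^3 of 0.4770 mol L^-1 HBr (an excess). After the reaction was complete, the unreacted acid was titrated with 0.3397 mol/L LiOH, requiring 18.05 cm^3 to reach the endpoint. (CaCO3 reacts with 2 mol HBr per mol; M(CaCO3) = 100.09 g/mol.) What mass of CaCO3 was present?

1.05 g

Total n(HBr) added = 0.4770 x 0.05673 = 0.02706 mol.
n(LiOH) used = 0.3397 x 0.01805 = 0.006132 mol, which equals the excess n(HBr).
So n(HBr) consumed by the sample = 0.02706 - 0.006132 = 0.02093 mol.
n(CaCO3) = 0.02093 / 2 = 0.01046 mol.
mass = 0.01046 mol x 100.09 g/mol = 1.05 g.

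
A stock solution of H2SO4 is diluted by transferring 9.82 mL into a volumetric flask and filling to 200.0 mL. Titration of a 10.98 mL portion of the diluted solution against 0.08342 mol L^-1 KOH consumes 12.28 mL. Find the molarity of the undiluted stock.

0.950 M

n(KOH) = 0.08342 x 0.01228 = 0.001024 mol.
n(H2SO4) in the aliquot = 0.001024 x 1/2 = 0.0005122 mol.
[diluted H2SO4] = 0.0005122 / 0.01098 = 0.04665 M.
Dilution factor = 200.0/9.820 = 20.37, so [stock] = 0.04665 x 20.37 = 0.950 M.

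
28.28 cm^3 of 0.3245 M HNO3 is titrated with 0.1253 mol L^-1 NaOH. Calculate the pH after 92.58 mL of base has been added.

12.30

n(acid) = 0.3245 x 0.02828 = 0.009177 mol; n(NaOH) added = 0.1253 x 0.09258 = 0.01160 mol.
Base is in excess by 0.01160 - 0.009177 = 0.002423 mol in a total volume of 0.1209 L.
[OH^-] = 0.002423/0.1209 = 0.02005 M, so pOH = 1.70 and pH = 14.00 - 1.70 = 12.30.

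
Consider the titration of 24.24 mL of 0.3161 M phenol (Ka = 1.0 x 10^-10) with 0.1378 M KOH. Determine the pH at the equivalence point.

11.49

n(C6H5OH) = 0.3161 x 0.02424 = 0.007662 mol; V(KOH) at equivalence = 0.007662/0.1378 = 0.05560 L.
At equivalence all the acid is converted to C6H5O-; total volume = 0.02424 + 0.05560 = 0.07984 L, so [C6H5O-] = 0.007662/0.07984 = 0.09597 M.
Kb = Kw/Ka = 1.0e-14 / 1.0 x 10^-10 = 0.000100.
[OH^-] = sqrt(Kb x [C6H5O-]) = sqrt(0.000100 x 0.09597) = 0.00310 M.
pOH = 2.51, so pH = 14.00 - 2.51 = 11.49.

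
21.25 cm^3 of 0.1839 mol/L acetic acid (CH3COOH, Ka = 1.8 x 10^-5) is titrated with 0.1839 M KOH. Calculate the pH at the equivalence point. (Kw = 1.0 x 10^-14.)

8.85

n(CH3COOH) = 0.1839 x 0.02125 = 0.003908 mol; V(KOH) at equivalence = 0.003908/0.1839 = 0.02125 L.
At equivalence all the acid is converted to CH3COO-; total volume = 0.02125 + 0.02125 = 0.04250 L, so [CH3COO-] = 0.003908/0.04250 = 0.09195 M.
Kb = Kw/Ka = 1.0e-14 / 1.8 x 10^-5 = 5.56e-10.
[OH^-] = sqrt(Kb x [CH3COO-]) = sqrt(5.56e-10 x 0.09195) = 7.15e-6 M.
pOH = 5.15, so pH = 14.00 - 5.15 = 8.85.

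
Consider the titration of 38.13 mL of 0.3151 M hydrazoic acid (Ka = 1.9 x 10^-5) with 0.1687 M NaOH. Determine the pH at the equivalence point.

8.88

n(HN3) = 0.3151 x 0.03813 = 0.01201 mol; V(NaOH) at equivalence = 0.01201/0.1687 = 0.07122 L.
At equivalence all the acid is converted to N3-; total volume = 0.03813 + 0.07122 = 0.1093 L, so [N3-] = 0.01201/0.1093 = 0.1099 M.
Kb = Kw/Ka = 1.0e-14 / 1.9 x 10^-5 = 5.26e-10.
[OH^-] = sqrt(Kb x [N3-]) = sqrt(5.26e-10 x 0.1099) = 7.60e-6 M.
pOH = 5.12, so pH = 14.00 - 5.12 = 8.88.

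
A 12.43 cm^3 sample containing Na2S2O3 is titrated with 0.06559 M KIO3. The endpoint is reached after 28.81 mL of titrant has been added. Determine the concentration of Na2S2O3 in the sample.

0.912 M

n(KIO3) = 0.06559 x 0.02881 = 0.001890 mol.
From the balanced equation, 1 mol KIO3 reacts with 6 mol Na2S2O3, so n(Na2S2O3) = 0.001890 x 6/1 = 0.01134 mol.
[Na2S2O3] = 0.01134 / 0.01243 L = 0.912 M.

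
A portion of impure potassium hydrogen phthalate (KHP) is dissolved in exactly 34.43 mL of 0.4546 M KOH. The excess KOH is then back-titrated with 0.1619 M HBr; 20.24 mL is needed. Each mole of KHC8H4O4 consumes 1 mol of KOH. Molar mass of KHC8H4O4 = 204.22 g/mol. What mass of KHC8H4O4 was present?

Total n(KOH) added = 0.4546 x 0.03443 = 0.01565 mol.
n(HBr) used = 0.1619 x 0.02024 = 0.003277 mol, which equals the excess n(KOH).
So n(KOH) consumed by the sample = 0.01565 - 0.003277 = 0.01238 mol.
n(KHC8H4O4) = 0.01238 / 1 = 0.01238 mol.
mass = 0.01238 mol x 204.22 g/mol = 2.53 g.

2.53 g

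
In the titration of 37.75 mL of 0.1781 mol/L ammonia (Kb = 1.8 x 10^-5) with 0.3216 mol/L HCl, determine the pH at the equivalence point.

5.10

n(NH3) = 0.1781 x 0.03775 = 0.006723 mol; V(HCl) at equivalence = 0.006723/0.3216 = 0.02091 L.
At equivalence the base is fully converted to NH4+; total volume = 0.05866 L, so [NH4+] = 0.006723/0.05866 = 0.1146 M.
Ka(NH4+) = Kw/Kb = 1.0e-14 / 1.8 x 10^-5 = 5.56e-10.
[H^+] = sqrt(Ka x [NH4+]) = sqrt(5.56e-10 x 0.1146) = 7.98e-6 M.
pH = -log(7.98e-6) = 5.10.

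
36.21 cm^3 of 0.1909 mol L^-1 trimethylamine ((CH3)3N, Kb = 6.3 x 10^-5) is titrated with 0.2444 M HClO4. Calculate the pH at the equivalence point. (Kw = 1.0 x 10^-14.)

n((CH3)3N) = 0.1909 x 0.03621 = 0.006912 mol; V(HClO4) at equivalence = 0.006912/0.2444 = 0.02828 L.
At equivalence the base is fully converted to (CH3)3NH+; total volume = 0.06449 L, so [(CH3)3NH+] = 0.006912/0.06449 = 0.1072 M.
Ka((CH3)3NH+) = Kw/Kb = 1.0e-14 / 6.3 x 10^-5 = 1.59e-10.
[H^+] = sqrt(Ka x [(CH3)3NH+]) = sqrt(1.59e-10 x 0.1072) = 4.12e-6 M.
pH = -log(4.12e-6) = 5.38.

5.38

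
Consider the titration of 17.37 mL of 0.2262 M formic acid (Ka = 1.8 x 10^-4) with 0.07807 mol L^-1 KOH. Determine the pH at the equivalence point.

n(HCOOH) = 0.2262 x 0.01737 = 0.003929 mol; V(KOH) at equivalence = 0.003929/0.07807 = 0.05033 L.
At equivalence all the acid is converted to HCOO-; total volume = 0.01737 + 0.05033 = 0.06770 L, so [HCOO-] = 0.003929/0.06770 = 0.05804 M.
Kb = Kw/Ka = 1.0e-14 / 1.8 x 10^-4 = 5.56e-11.
[OH^-] = sqrt(Kb x [HCOO-]) = sqrt(5.56e-11 x 0.05804) = 1.80e-6 M.
pOH = 5.75, so pH = 14.00 - 5.75 = 8.25.

8.25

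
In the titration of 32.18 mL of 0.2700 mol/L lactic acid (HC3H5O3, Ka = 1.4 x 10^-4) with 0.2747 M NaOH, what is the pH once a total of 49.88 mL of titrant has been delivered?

n(acid) = 0.2700 x 0.03218 = 0.008689 mol; n(NaOH) added = 0.2747 x 0.04988 = 0.01370 mol.
Base is in excess by 0.01370 - 0.008689 = 0.005013 mol in a total volume of 0.08206 L.
[OH^-] = 0.005013/0.08206 = 0.06109 M, so pOH = 1.21 and pH = 14.00 - 1.21 = 12.79.

12.79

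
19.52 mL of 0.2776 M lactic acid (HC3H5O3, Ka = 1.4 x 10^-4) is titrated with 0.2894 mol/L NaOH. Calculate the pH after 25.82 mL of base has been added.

n(acid) = 0.2776 x 0.01952 = 0.005419 mol; n(NaOH) added = 0.2894 x 0.02582 = 0.007472 mol.
Base is in excess by 0.007472 - 0.005419 = 0.002054 mol in a total volume of 0.04534 L.
[OH^-] = 0.002054/0.04534 = 0.04529 M, so pOH = 1.34 and pH = 14.00 - 1.34 = 12.66.

12.66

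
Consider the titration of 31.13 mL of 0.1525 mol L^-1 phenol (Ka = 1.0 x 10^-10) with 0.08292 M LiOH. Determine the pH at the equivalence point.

n(C6H5OH) = 0.1525 x 0.03113 = 0.004747 mol; V(LiOH) at equivalence = 0.004747/0.08292 = 0.05725 L.
At equivalence all the acid is converted to C6H5O-; total volume = 0.03113 + 0.05725 = 0.08838 L, so [C6H5O-] = 0.004747/0.08838 = 0.05371 M.
Kb = Kw/Ka = 1.0e-14 / 1.0 x 10^-10 = 0.000100.
[OH^-] = sqrt(Kb x [C6H5O-]) = sqrt(0.000100 x 0.05371) = 0.00232 M.
pOH = 2.63, so pH = 14.00 - 2.63 = 11.37.

11.37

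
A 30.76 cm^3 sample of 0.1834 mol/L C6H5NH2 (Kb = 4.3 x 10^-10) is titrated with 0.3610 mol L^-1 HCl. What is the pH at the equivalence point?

2.77

n(C6H5NH2) = 0.1834 x 0.03076 = 0.005641 mol; V(HCl) at equivalence = 0.005641/0.3610 = 0.01563 L.
At equivalence the base is fully converted to C6H5NH3+; total volume = 0.04639 L, so [C6H5NH3+] = 0.005641/0.04639 = 0.1216 M.
Ka(C6H5NH3+) = Kw/Kb = 1.0e-14 / 4.3 x 10^-10 = 2.33e-5.
[H^+] = sqrt(Ka x [C6H5NH3+]) = sqrt(2.33e-5 x 0.1216) = 0.00168 M.
pH = -log(0.00168) = 2.77.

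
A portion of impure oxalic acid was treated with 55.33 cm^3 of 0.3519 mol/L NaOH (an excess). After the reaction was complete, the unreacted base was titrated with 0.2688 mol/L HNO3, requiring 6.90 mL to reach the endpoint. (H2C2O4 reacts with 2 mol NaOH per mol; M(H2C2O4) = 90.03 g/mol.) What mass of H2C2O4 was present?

Total n(NaOH) added = 0.3519 x 0.05533 = 0.01947 mol.
n(HNO3) used = 0.2688 x 0.006900 = 0.001855 mol, which equals the excess n(NaOH).
So n(NaOH) consumed by the sample = 0.01947 - 0.001855 = 0.01762 mol.
n(H2C2O4) = 0.01762 / 2 = 0.008808 mol.
mass = 0.008808 mol x 90.03 g/mol = 0.793 g.

0.793 g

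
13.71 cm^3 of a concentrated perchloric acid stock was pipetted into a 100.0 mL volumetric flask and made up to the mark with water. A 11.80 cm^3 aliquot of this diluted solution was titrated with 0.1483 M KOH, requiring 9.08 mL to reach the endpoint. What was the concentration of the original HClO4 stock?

n(KOH) = 0.1483 x 0.009080 = 0.001347 mol.
n(HClO4) in the aliquot = 0.001347 mol.
[diluted HClO4] = 0.001347 / 0.01180 = 0.1141 M.
Dilution factor = 100.0/13.71 = 7.294, so [stock] = 0.1141 x 7.294 = 0.832 M.

0.832 M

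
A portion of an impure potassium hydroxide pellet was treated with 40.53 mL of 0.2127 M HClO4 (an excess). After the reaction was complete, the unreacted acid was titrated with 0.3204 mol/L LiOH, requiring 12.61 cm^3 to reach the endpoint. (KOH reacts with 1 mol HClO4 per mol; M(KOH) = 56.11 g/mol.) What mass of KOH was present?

Total n(HClO4) added = 0.2127 x 0.04053 = 0.008621 mol.
n(LiOH) used = 0.3204 x 0.01261 = 0.004040 mol, which equals the excess n(HClO4).
So n(HClO4) consumed by the sample = 0.008621 - 0.004040 = 0.004580 mol.
n(KOH) = 0.004580 / 1 = 0.004580 mol.
mass = 0.004580 mol x 56.11 g/mol = 0.257 g.

0.257 g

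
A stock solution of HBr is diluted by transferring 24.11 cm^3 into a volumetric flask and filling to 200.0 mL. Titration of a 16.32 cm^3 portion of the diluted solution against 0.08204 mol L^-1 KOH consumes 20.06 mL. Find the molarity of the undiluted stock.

n(KOH) = 0.08204 x 0.02006 = 0.001646 mol.
n(HBr) in the aliquot = 0.001646 mol.
[diluted HBr] = 0.001646 / 0.01632 = 0.1008 M.
Dilution factor = 200.0/24.11 = 8.295, so [stock] = 0.1008 x 8.295 = 0.837 M.

0.837 M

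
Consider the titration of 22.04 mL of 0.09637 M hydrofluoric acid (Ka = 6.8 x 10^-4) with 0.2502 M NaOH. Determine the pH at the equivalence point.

8.00

n(HF) = 0.09637 x 0.02204 = 0.002124 mol; V(NaOH) at equivalence = 0.002124/0.2502 = 0.008489 L.
At equivalence all the acid is converted to F-; total volume = 0.02204 + 0.008489 = 0.03053 L, so [F-] = 0.002124/0.03053 = 0.06957 M.
Kb = Kw/Ka = 1.0e-14 / 6.8 x 10^-4 = 1.47e-11.
[OH^-] = sqrt(Kb x [F-]) = sqrt(1.47e-11 x 0.06957) = 1.01e-6 M.
pOH = 6.00, so pH = 14.00 - 6.00 = 8.00.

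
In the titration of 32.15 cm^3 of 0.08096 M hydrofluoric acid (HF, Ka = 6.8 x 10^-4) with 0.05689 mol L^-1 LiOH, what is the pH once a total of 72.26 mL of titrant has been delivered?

n(acid) = 0.08096 x 0.03215 = 0.002603 mol; n(LiOH) added = 0.05689 x 0.07226 = 0.004111 mol.
Base is in excess by 0.004111 - 0.002603 = 0.001508 mol in a total volume of 0.1044 L.
[OH^-] = 0.001508/0.1044 = 0.01444 M, so pOH = 1.84 and pH = 14.00 - 1.84 = 12.16.

12.16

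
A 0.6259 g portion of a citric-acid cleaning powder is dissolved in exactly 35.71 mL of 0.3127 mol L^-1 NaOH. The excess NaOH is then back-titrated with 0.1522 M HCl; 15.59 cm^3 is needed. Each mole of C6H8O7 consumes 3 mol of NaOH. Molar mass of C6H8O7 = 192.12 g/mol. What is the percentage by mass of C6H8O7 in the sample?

Total n(NaOH) added = 0.3127 x 0.03571 = 0.01117 mol.
n(HCl) used = 0.1522 x 0.01559 = 0.002373 mol, which equals the excess n(NaOH).
So n(NaOH) consumed by the sample = 0.01117 - 0.002373 = 0.008794 mol.
n(C6H8O7) = 0.008794 / 3 = 0.002931 mol.
mass C6H8O7 = 0.002931 x 192.12 = 0.5631 g, so %C6H8O7 = 0.5631/0.6259 x 100 = 90.0%.

90.0%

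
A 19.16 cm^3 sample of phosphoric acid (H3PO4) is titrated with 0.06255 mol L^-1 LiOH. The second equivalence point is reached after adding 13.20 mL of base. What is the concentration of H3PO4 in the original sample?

0.0215 M

n(LiOH) = 0.06255 x 0.01320 = 0.0008257 mol.
At the second equivalence point, 2 mol OH^- react per mol H3PO4, so n(H3PO4) = 0.0008257 / 2 = 0.0004128 mol.
[H3PO4] = 0.0004128 / 0.01916 L = 0.0215 M.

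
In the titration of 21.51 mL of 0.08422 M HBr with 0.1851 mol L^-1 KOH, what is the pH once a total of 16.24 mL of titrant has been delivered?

12.50

n(acid) = 0.08422 x 0.02151 = 0.001812 mol; n(KOH) added = 0.1851 x 0.01624 = 0.003006 mol.
Base is in excess by 0.003006 - 0.001812 = 0.001194 mol in a total volume of 0.03775 L.
[OH^-] = 0.001194/0.03775 = 0.03164 M, so pOH = 1.50 and pH = 14.00 - 1.50 = 12.50.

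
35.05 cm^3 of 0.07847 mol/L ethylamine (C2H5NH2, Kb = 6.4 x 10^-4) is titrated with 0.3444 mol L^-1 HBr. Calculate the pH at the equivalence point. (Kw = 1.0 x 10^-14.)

6.00

n(C2H5NH2) = 0.07847 x 0.03505 = 0.002750 mol; V(HBr) at equivalence = 0.002750/0.3444 = 0.007986 L.
At equivalence the base is fully converted to C2H5NH3+; total volume = 0.04304 L, so [C2H5NH3+] = 0.002750/0.04304 = 0.06391 M.
Ka(C2H5NH3+) = Kw/Kb = 1.0e-14 / 6.4 x 10^-4 = 1.56e-11.
[H^+] = sqrt(Ka x [C2H5NH3+]) = sqrt(1.56e-11 x 0.06391) = 9.99e-7 M.
pH = -log(9.99e-7) = 6.00.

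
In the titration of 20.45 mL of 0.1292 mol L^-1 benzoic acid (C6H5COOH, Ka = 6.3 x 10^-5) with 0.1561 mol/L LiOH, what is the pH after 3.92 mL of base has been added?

3.68

Initial n(C6H5COOH) = 0.1292 x 0.02045 = 0.002642 mol.
n(LiOH) added = 0.1561 x 0.003920 = 0.0006119 mol, converting that many moles of C6H5COOH to C6H5COO-.
Remaining n(C6H5COOH) = 0.002030 mol; n(C6H5COO-) = 0.0006119 mol.
By Henderson-Hasselbalch, pH = pKa + log([A^-]/[HA]) = 4.20 + log(0.0006119/0.002030) = 4.20 + (-0.52) = 3.68.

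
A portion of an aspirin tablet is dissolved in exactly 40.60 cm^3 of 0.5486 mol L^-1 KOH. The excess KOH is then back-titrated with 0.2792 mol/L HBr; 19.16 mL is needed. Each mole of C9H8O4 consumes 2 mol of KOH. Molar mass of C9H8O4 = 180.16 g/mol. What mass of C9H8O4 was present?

1.52 g

Total n(KOH) added = 0.5486 x 0.04060 = 0.02227 mol.
n(HBr) used = 0.2792 x 0.01916 = 0.005349 mol, which equals the excess n(KOH).
So n(KOH) consumed by the sample = 0.02227 - 0.005349 = 0.01692 mol.
n(C9H8O4) = 0.01692 / 2 = 0.008462 mol.
mass = 0.008462 mol x 180.16 g/mol = 1.52 g.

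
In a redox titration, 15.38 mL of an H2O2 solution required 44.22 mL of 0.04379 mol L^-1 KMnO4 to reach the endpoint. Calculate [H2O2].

0.315 M

n(KMnO4) = 0.04379 x 0.04422 = 0.001936 mol.
From the balanced equation, 2 mol KMnO4 reacts with 5 mol H2O2, so n(H2O2) = 0.001936 x 5/2 = 0.004841 mol.
[H2O2] = 0.004841 / 0.01538 L = 0.315 M.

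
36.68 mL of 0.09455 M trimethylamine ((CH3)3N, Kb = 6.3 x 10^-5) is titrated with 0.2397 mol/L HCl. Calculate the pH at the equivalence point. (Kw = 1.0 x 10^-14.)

n((CH3)3N) = 0.09455 x 0.03668 = 0.003468 mol; V(HCl) at equivalence = 0.003468/0.2397 = 0.01447 L.
At equivalence the base is fully converted to (CH3)3NH+; total volume = 0.05115 L, so [(CH3)3NH+] = 0.003468/0.05115 = 0.06780 M.
Ka((CH3)3NH+) = Kw/Kb = 1.0e-14 / 6.3 x 10^-5 = 1.59e-10.
[H^+] = sqrt(Ka x [(CH3)3NH+]) = sqrt(1.59e-10 x 0.06780) = 3.28e-6 M.
pH = -log(3.28e-6) = 5.48.

5.48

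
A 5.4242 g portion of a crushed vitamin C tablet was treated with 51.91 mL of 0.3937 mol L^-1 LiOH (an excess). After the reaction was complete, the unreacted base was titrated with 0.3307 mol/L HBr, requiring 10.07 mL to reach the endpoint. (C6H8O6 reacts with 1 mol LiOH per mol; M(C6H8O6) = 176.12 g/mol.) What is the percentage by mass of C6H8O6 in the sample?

55.5%

Total n(LiOH) added = 0.3937 x 0.05191 = 0.02044 mol.
n(HBr) used = 0.3307 x 0.01007 = 0.003330 mol, which equals the excess n(LiOH).
So n(LiOH) consumed by the sample = 0.02044 - 0.003330 = 0.01711 mol.
n(C6H8O6) = 0.01711 / 1 = 0.01711 mol.
mass C6H8O6 = 0.01711 x 176.12 = 3.013 g, so %C6H8O6 = 3.013/5.4242 x 100 = 55.5%.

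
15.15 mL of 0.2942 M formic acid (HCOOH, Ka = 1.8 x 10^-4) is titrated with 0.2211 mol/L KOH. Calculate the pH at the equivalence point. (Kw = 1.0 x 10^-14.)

8.42

n(HCOOH) = 0.2942 x 0.01515 = 0.004457 mol; V(KOH) at equivalence = 0.004457/0.2211 = 0.02016 L.
At equivalence all the acid is converted to HCOO-; total volume = 0.01515 + 0.02016 = 0.03531 L, so [HCOO-] = 0.004457/0.03531 = 0.1262 M.
Kb = Kw/Ka = 1.0e-14 / 1.8 x 10^-4 = 5.56e-11.
[OH^-] = sqrt(Kb x [HCOO-]) = sqrt(5.56e-11 x 0.1262) = 2.65e-6 M.
pOH = 5.58, so pH = 14.00 - 5.58 = 8.42.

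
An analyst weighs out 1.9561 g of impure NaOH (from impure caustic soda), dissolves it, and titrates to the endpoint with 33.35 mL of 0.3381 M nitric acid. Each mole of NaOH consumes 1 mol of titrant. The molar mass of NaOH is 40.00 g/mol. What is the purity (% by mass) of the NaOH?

23.1%

n(HNO3) = 0.3381 x 0.03335 = 0.01128 mol.
n(NaOH) = 0.01128 / 1 = 0.01128 mol.
mass of NaOH = 0.01128 x 40.00 = 0.4510 g.
% purity = 0.4510 / 1.9561 x 100 = 23.1%.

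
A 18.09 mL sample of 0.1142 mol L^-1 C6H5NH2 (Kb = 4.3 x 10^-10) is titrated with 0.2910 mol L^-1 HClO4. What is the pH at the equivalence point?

2.86

n(C6H5NH2) = 0.1142 x 0.01809 = 0.002066 mol; V(HClO4) at equivalence = 0.002066/0.2910 = 0.007099 L.
At equivalence the base is fully converted to C6H5NH3+; total volume = 0.02519 L, so [C6H5NH3+] = 0.002066/0.02519 = 0.08201 M.
Ka(C6H5NH3+) = Kw/Kb = 1.0e-14 / 4.3 x 10^-10 = 2.33e-5.
[H^+] = sqrt(Ka x [C6H5NH3+]) = sqrt(2.33e-5 x 0.08201) = 0.00138 M.
pH = -log(0.00138) = 2.86.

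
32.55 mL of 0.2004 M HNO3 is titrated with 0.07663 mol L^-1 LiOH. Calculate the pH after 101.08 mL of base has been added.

n(acid) = 0.2004 x 0.03255 = 0.006523 mol; n(LiOH) added = 0.07663 x 0.1011 = 0.007746 mol.
Base is in excess by 0.007746 - 0.006523 = 0.001223 mol in a total volume of 0.1336 L.
[OH^-] = 0.001223/0.1336 = 0.009150 M, so pOH = 2.04 and pH = 14.00 - 2.04 = 11.96.

11.96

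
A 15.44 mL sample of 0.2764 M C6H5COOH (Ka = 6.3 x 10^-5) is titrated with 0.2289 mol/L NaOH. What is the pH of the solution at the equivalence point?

n(C6H5COOH) = 0.2764 x 0.01544 = 0.004268 mol; V(NaOH) at equivalence = 0.004268/0.2289 = 0.01864 L.
At equivalence all the acid is converted to C6H5COO-; total volume = 0.01544 + 0.01864 = 0.03408 L, so [C6H5COO-] = 0.004268/0.03408 = 0.1252 M.
Kb = Kw/Ka = 1.0e-14 / 6.3 x 10^-5 = 1.59e-10.
[OH^-] = sqrt(Kb x [C6H5COO-]) = sqrt(1.59e-10 x 0.1252) = 4.46e-6 M.
pOH = 5.35, so pH = 14.00 - 5.35 = 8.65.

8.65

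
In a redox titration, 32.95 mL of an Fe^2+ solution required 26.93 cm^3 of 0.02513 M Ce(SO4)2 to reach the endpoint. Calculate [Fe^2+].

n(Ce(SO4)2) = 0.02513 x 0.02693 = 0.0006768 mol.
From the balanced equation, 1 mol Ce(SO4)2 reacts with 1 mol Fe^2+, so n(Fe^2+) = 0.0006768 x 1/1 = 0.0006768 mol.
[Fe^2+] = 0.0006768 / 0.03295 L = 0.0205 M.

0.0205 M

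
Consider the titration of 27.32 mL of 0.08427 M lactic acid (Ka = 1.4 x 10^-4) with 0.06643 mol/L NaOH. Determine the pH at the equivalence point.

8.21

n(HC3H5O3) = 0.08427 x 0.02732 = 0.002302 mol; V(NaOH) at equivalence = 0.002302/0.06643 = 0.03466 L.
At equivalence all the acid is converted to C3H5O3-; total volume = 0.02732 + 0.03466 = 0.06198 L, so [C3H5O3-] = 0.002302/0.06198 = 0.03715 M.
Kb = Kw/Ka = 1.0e-14 / 1.4 x 10^-4 = 7.14e-11.
[OH^-] = sqrt(Kb x [C3H5O3-]) = sqrt(7.14e-11 x 0.03715) = 1.63e-6 M.
pOH = 5.79, so pH = 14.00 - 5.79 = 8.21.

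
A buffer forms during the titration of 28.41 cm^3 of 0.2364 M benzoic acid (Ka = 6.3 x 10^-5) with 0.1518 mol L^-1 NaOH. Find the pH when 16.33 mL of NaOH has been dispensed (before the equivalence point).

3.97

Initial n(C6H5COOH) = 0.2364 x 0.02841 = 0.006716 mol.
n(NaOH) added = 0.1518 x 0.01633 = 0.002479 mol, converting that many moles of C6H5COOH to C6H5COO-.
Remaining n(C6H5COOH) = 0.004237 mol; n(C6H5COO-) = 0.002479 mol.
By Henderson-Hasselbalch, pH = pKa + log([A^-]/[HA]) = 4.20 + log(0.002479/0.004237) = 4.20 + (-0.23) = 3.97.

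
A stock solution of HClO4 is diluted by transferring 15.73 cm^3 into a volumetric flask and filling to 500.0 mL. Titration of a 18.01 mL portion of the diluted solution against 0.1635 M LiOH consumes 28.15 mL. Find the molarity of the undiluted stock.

8.12 M

n(LiOH) = 0.1635 x 0.02815 = 0.004603 mol.
n(HClO4) in the aliquot = 0.004603 mol.
[diluted HClO4] = 0.004603 / 0.01801 = 0.2556 M.
Dilution factor = 500.0/15.73 = 31.79, so [stock] = 0.2556 x 31.79 = 8.12 M.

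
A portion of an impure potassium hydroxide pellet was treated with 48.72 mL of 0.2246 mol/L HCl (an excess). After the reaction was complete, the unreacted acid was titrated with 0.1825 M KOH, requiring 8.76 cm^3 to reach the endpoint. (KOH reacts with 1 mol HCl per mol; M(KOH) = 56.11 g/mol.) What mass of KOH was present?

0.524 g

Total n(HCl) added = 0.2246 x 0.04872 = 0.01094 mol.
n(KOH) used = 0.1825 x 0.008760 = 0.001599 mol, which equals the excess n(HCl).
So n(HCl) consumed by the sample = 0.01094 - 0.001599 = 0.009344 mol.
n(KOH) = 0.009344 / 1 = 0.009344 mol.
mass = 0.009344 mol x 56.11 g/mol = 0.524 g.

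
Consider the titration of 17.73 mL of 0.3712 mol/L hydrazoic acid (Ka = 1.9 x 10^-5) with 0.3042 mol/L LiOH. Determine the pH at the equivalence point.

n(HN3) = 0.3712 x 0.01773 = 0.006581 mol; V(LiOH) at equivalence = 0.006581/0.3042 = 0.02164 L.
At equivalence all the acid is converted to N3-; total volume = 0.01773 + 0.02164 = 0.03937 L, so [N3-] = 0.006581/0.03937 = 0.1672 M.
Kb = Kw/Ka = 1.0e-14 / 1.9 x 10^-5 = 5.26e-10.
[OH^-] = sqrt(Kb x [N3-]) = sqrt(5.26e-10 x 0.1672) = 9.38e-6 M.
pOH = 5.03, so pH = 14.00 - 5.03 = 8.97.

8.97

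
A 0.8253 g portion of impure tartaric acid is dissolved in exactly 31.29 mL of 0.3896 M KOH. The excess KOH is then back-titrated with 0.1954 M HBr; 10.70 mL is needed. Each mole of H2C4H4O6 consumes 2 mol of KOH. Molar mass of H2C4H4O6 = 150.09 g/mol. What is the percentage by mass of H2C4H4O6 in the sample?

91.8%

Total n(KOH) added = 0.3896 x 0.03129 = 0.01219 mol.
n(HBr) used = 0.1954 x 0.01070 = 0.002091 mol, which equals the excess n(KOH).
So n(KOH) consumed by the sample = 0.01219 - 0.002091 = 0.01010 mol.
n(H2C4H4O6) = 0.01010 / 2 = 0.005050 mol.
mass H2C4H4O6 = 0.005050 x 150.09 = 0.7579 g, so %H2C4H4O6 = 0.7579/0.8253 x 100 = 91.8%.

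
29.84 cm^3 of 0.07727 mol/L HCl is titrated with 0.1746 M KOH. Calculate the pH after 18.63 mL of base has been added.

12.29

n(acid) = 0.07727 x 0.02984 = 0.002306 mol; n(KOH) added = 0.1746 x 0.01863 = 0.003253 mol.
Base is in excess by 0.003253 - 0.002306 = 0.0009471 mol in a total volume of 0.04847 L.
[OH^-] = 0.0009471/0.04847 = 0.01954 M, so pOH = 1.71 and pH = 14.00 - 1.71 = 12.29.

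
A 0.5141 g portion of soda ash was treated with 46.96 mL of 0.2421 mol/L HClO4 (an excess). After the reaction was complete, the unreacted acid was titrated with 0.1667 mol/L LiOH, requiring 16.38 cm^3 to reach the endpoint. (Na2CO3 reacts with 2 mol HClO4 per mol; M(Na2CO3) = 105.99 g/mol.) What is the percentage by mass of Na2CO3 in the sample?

89.0%

Total n(HClO4) added = 0.2421 x 0.04696 = 0.01137 mol.
n(LiOH) used = 0.1667 x 0.01638 = 0.002731 mol, which equals the excess n(HClO4).
So n(HClO4) consumed by the sample = 0.01137 - 0.002731 = 0.008638 mol.
n(Na2CO3) = 0.008638 / 2 = 0.004319 mol.
mass Na2CO3 = 0.004319 x 105.99 = 0.4578 g, so %Na2CO3 = 0.4578/0.5141 x 100 = 89.0%.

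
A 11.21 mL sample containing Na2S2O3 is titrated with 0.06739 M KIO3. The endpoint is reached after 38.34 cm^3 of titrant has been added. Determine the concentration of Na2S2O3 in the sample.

n(KIO3) = 0.06739 x 0.03834 = 0.002584 mol.
From the balanced equation, 1 mol KIO3 reacts with 6 mol Na2S2O3, so n(Na2S2O3) = 0.002584 x 6/1 = 0.01550 mol.
[Na2S2O3] = 0.01550 / 0.01121 L = 1.38 M.

1.38 M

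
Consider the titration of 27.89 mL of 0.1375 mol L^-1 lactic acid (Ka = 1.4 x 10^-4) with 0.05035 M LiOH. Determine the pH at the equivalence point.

8.21

n(HC3H5O3) = 0.1375 x 0.02789 = 0.003835 mol; V(LiOH) at equivalence = 0.003835/0.05035 = 0.07616 L.
At equivalence all the acid is converted to C3H5O3-; total volume = 0.02789 + 0.07616 = 0.1041 L, so [C3H5O3-] = 0.003835/0.1041 = 0.03685 M.
Kb = Kw/Ka = 1.0e-14 / 1.4 x 10^-4 = 7.14e-11.
[OH^-] = sqrt(Kb x [C3H5O3-]) = sqrt(7.14e-11 x 0.03685) = 1.62e-6 M.
pOH = 5.79, so pH = 14.00 - 5.79 = 8.21.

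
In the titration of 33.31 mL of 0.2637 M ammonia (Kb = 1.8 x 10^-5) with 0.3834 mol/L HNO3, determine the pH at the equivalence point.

n(NH3) = 0.2637 x 0.03331 = 0.008784 mol; V(HNO3) at equivalence = 0.008784/0.3834 = 0.02291 L.
At equivalence the base is fully converted to NH4+; total volume = 0.05622 L, so [NH4+] = 0.008784/0.05622 = 0.1562 M.
Ka(NH4+) = Kw/Kb = 1.0e-14 / 1.8 x 10^-5 = 5.56e-10.
[H^+] = sqrt(Ka x [NH4+]) = sqrt(5.56e-10 x 0.1562) = 9.32e-6 M.
pH = -log(9.32e-6) = 5.03.

5.03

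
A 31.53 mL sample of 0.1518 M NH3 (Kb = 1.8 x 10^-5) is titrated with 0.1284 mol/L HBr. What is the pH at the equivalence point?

n(NH3) = 0.1518 x 0.03153 = 0.004786 mol; V(HBr) at equivalence = 0.004786/0.1284 = 0.03728 L.
At equivalence the base is fully converted to NH4+; total volume = 0.06881 L, so [NH4+] = 0.004786/0.06881 = 0.06956 M.
Ka(NH4+) = Kw/Kb = 1.0e-14 / 1.8 x 10^-5 = 5.56e-10.
[H^+] = sqrt(Ka x [NH4+]) = sqrt(5.56e-10 x 0.06956) = 6.22e-6 M.
pH = -log(6.22e-6) = 5.21.

5.21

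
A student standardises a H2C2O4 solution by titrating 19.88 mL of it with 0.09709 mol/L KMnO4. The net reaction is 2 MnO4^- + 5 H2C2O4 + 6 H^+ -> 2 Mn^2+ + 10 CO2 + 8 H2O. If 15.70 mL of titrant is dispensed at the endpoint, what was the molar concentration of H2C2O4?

n(KMnO4) = 0.09709 x 0.01570 = 0.001524 mol.
From the balanced equation, 2 mol KMnO4 reacts with 5 mol H2C2O4, so n(H2C2O4) = 0.001524 x 5/2 = 0.003811 mol.
[H2C2O4] = 0.003811 / 0.01988 L = 0.192 M.

0.192 M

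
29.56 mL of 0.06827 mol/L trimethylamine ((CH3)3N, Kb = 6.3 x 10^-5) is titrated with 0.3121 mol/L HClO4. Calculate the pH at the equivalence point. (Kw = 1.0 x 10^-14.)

5.53

n((CH3)3N) = 0.06827 x 0.02956 = 0.002018 mol; V(HClO4) at equivalence = 0.002018/0.3121 = 0.006466 L.
At equivalence the base is fully converted to (CH3)3NH+; total volume = 0.03603 L, so [(CH3)3NH+] = 0.002018/0.03603 = 0.05602 M.
Ka((CH3)3NH+) = Kw/Kb = 1.0e-14 / 6.3 x 10^-5 = 1.59e-10.
[H^+] = sqrt(Ka x [(CH3)3NH+]) = sqrt(1.59e-10 x 0.05602) = 2.98e-6 M.
pH = -log(2.98e-6) = 5.53.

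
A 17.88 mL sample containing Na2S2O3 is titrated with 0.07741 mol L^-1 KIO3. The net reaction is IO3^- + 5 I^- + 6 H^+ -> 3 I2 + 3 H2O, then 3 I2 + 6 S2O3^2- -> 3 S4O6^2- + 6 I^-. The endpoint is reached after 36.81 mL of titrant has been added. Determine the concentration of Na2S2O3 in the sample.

n(KIO3) = 0.07741 x 0.03681 = 0.002849 mol.
From the balanced equation, 1 mol KIO3 reacts with 6 mol Na2S2O3, so n(Na2S2O3) = 0.002849 x 6/1 = 0.01710 mol.
[Na2S2O3] = 0.01710 / 0.01788 L = 0.956 M.

0.956 M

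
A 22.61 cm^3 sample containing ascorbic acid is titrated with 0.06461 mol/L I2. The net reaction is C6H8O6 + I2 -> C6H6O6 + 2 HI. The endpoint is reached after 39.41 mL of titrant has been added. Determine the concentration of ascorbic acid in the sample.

0.113 M

n(I2) = 0.06461 x 0.03941 = 0.002546 mol.
From the balanced equation, 1 mol I2 reacts with 1 mol ascorbic acid, so n(ascorbic acid) = 0.002546 x 1/1 = 0.002546 mol.
[ascorbic acid] = 0.002546 / 0.02261 L = 0.113 M.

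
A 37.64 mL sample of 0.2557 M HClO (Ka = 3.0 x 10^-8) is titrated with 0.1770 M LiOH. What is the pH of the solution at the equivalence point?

n(HClO) = 0.2557 x 0.03764 = 0.009625 mol; V(LiOH) at equivalence = 0.009625/0.1770 = 0.05438 L.
At equivalence all the acid is converted to ClO-; total volume = 0.03764 + 0.05438 = 0.09202 L, so [ClO-] = 0.009625/0.09202 = 0.1046 M.
Kb = Kw/Ka = 1.0e-14 / 3.0 x 10^-8 = 3.33e-7.
[OH^-] = sqrt(Kb x [ClO-]) = sqrt(3.33e-7 x 0.1046) = 0.000187 M.
pOH = 3.73, so pH = 14.00 - 3.73 = 10.27.

10.27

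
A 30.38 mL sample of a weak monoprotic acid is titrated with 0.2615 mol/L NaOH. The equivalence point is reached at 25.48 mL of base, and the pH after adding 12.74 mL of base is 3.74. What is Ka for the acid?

1.8 x 10^-4

12.74 mL is half of the equivalence volume, so this is the half-equivalence point where [HA] = [A^-].
At half-equivalence pH = pKa, so pKa = 3.74.
Ka = 10^(-3.74) = 1.8 x 10^-4.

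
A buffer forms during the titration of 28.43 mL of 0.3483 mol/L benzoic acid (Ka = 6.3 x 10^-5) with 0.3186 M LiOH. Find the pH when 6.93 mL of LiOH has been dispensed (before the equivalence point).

Initial n(C6H5COOH) = 0.3483 x 0.02843 = 0.009902 mol.
n(LiOH) added = 0.3186 x 0.006930 = 0.002208 mol, converting that many moles of C6H5COOH to C6H5COO-.
Remaining n(C6H5COOH) = 0.007694 mol; n(C6H5COO-) = 0.002208 mol.
By Henderson-Hasselbalch, pH = pKa + log([A^-]/[HA]) = 4.20 + log(0.002208/0.007694) = 4.20 + (-0.54) = 3.66.

3.66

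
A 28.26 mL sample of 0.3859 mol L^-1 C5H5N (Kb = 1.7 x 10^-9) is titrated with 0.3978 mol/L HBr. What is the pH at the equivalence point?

n(C5H5N) = 0.3859 x 0.02826 = 0.01091 mol; V(HBr) at equivalence = 0.01091/0.3978 = 0.02741 L.
At equivalence the base is fully converted to C5H5NH+; total volume = 0.05567 L, so [C5H5NH+] = 0.01091/0.05567 = 0.1959 M.
Ka(C5H5NH+) = Kw/Kb = 1.0e-14 / 1.7 x 10^-9 = 5.88e-6.
[H^+] = sqrt(Ka x [C5H5NH+]) = sqrt(5.88e-6 x 0.1959) = 0.00107 M.
pH = -log(0.00107) = 2.97.

2.97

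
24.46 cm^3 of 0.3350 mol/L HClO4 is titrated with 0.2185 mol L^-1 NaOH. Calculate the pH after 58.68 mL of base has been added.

12.75

n(acid) = 0.3350 x 0.02446 = 0.008194 mol; n(NaOH) added = 0.2185 x 0.05868 = 0.01282 mol.
Base is in excess by 0.01282 - 0.008194 = 0.004627 mol in a total volume of 0.08314 L.
[OH^-] = 0.004627/0.08314 = 0.05566 M, so pOH = 1.25 and pH = 14.00 - 1.25 = 12.75.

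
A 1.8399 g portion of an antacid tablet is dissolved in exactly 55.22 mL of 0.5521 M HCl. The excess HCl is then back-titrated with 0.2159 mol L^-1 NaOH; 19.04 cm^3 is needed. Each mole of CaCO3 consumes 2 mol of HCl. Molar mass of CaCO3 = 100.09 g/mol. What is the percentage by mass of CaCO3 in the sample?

Total n(HCl) added = 0.5521 x 0.05522 = 0.03049 mol.
n(NaOH) used = 0.2159 x 0.01904 = 0.004111 mol, which equals the excess n(HCl).
So n(HCl) consumed by the sample = 0.03049 - 0.004111 = 0.02638 mol.
n(CaCO3) = 0.02638 / 2 = 0.01319 mol.
mass CaCO3 = 0.01319 x 100.09 = 1.320 g, so %CaCO3 = 1.320/1.8399 x 100 = 71.7%.

71.7%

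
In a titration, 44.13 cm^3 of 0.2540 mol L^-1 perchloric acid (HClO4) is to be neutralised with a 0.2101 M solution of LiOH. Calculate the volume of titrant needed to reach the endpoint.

n(HClO4) = 0.2540 mol/L x 0.04413 L = 0.01121 mol.
At equivalence n(LiOH) = n(HClO4) = 0.01121 mol.
V(LiOH) = 0.01121 / 0.2101 = 0.05335 L = 53.4 mL.

53.4 mL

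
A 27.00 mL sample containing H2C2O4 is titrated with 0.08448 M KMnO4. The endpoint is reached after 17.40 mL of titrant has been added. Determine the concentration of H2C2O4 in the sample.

n(KMnO4) = 0.08448 x 0.01740 = 0.001470 mol.
From the balanced equation, 2 mol KMnO4 reacts with 5 mol H2C2O4, so n(H2C2O4) = 0.001470 x 5/2 = 0.003675 mol.
[H2C2O4] = 0.003675 / 0.02700 L = 0.136 M.

0.136 M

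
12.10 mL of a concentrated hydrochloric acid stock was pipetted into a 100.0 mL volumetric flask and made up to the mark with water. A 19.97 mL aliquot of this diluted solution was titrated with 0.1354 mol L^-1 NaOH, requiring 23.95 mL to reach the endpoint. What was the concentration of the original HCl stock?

n(NaOH) = 0.1354 x 0.02395 = 0.003243 mol.
n(HCl) in the aliquot = 0.003243 mol.
[diluted HCl] = 0.003243 / 0.01997 = 0.1624 M.
Dilution factor = 100.0/12.10 = 8.264, so [stock] = 0.1624 x 8.264 = 1.34 M.

1.34 M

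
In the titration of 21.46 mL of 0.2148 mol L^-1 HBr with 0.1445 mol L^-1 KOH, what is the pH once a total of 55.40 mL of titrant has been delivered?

n(acid) = 0.2148 x 0.02146 = 0.004610 mol; n(KOH) added = 0.1445 x 0.05540 = 0.008005 mol.
Base is in excess by 0.008005 - 0.004610 = 0.003396 mol in a total volume of 0.07686 L.
[OH^-] = 0.003396/0.07686 = 0.04418 M, so pOH = 1.35 and pH = 14.00 - 1.35 = 12.65.

12.65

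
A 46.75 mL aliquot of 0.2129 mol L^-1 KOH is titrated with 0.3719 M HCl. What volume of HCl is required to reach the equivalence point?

26.8 mL

n(KOH) = 0.2129 mol/L x 0.04675 L = 0.009953 mol.
At equivalence n(HCl) = n(KOH) = 0.009953 mol.
V(HCl) = 0.009953 / 0.3719 = 0.02676 L = 26.8 mL.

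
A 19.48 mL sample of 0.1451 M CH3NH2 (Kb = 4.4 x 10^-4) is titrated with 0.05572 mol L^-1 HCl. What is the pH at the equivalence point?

n(CH3NH2) = 0.1451 x 0.01948 = 0.002827 mol; V(HCl) at equivalence = 0.002827/0.05572 = 0.05073 L.
At equivalence the base is fully converted to CH3NH3+; total volume = 0.07021 L, so [CH3NH3+] = 0.002827/0.07021 = 0.04026 M.
Ka(CH3NH3+) = Kw/Kb = 1.0e-14 / 4.4 x 10^-4 = 2.27e-11.
[H^+] = sqrt(Ka x [CH3NH3+]) = sqrt(2.27e-11 x 0.04026) = 9.57e-7 M.
pH = -log(9.57e-7) = 6.02.

6.02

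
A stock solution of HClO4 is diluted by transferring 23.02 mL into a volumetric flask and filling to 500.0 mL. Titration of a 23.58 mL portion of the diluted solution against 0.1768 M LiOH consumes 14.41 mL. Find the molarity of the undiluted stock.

n(LiOH) = 0.1768 x 0.01441 = 0.002548 mol.
n(HClO4) in the aliquot = 0.002548 mol.
[diluted HClO4] = 0.002548 / 0.02358 = 0.1080 M.
Dilution factor = 500.0/23.02 = 21.72, so [stock] = 0.1080 x 21.72 = 2.35 M.

2.35 M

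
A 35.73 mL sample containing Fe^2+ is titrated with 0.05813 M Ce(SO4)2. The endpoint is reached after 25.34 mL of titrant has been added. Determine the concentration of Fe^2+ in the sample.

n(Ce(SO4)2) = 0.05813 x 0.02534 = 0.001473 mol.
From the balanced equation, 1 mol Ce(SO4)2 reacts with 1 mol Fe^2+, so n(Fe^2+) = 0.001473 x 1/1 = 0.001473 mol.
[Fe^2+] = 0.001473 / 0.03573 L = 0.0412 M.

0.0412 M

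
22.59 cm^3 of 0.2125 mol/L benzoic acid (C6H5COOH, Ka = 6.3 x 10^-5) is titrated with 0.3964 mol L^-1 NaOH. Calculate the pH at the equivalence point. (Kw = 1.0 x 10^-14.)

n(C6H5COOH) = 0.2125 x 0.02259 = 0.004800 mol; V(NaOH) at equivalence = 0.004800/0.3964 = 0.01211 L.
At equivalence all the acid is converted to C6H5COO-; total volume = 0.02259 + 0.01211 = 0.03470 L, so [C6H5COO-] = 0.004800/0.03470 = 0.1383 M.
Kb = Kw/Ka = 1.0e-14 / 6.3 x 10^-5 = 1.59e-10.
[OH^-] = sqrt(Kb x [C6H5COO-]) = sqrt(1.59e-10 x 0.1383) = 4.69e-6 M.
pOH = 5.33, so pH = 14.00 - 5.33 = 8.67.

8.67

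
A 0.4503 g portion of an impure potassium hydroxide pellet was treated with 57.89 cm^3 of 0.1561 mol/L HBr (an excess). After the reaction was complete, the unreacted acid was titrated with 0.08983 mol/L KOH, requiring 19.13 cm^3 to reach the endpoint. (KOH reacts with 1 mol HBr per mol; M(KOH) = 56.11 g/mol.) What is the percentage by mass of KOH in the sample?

91.2%

Total n(HBr) added = 0.1561 x 0.05789 = 0.009037 mol.
n(KOH) used = 0.08983 x 0.01913 = 0.001718 mol, which equals the excess n(HBr).
So n(HBr) consumed by the sample = 0.009037 - 0.001718 = 0.007318 mol.
n(KOH) = 0.007318 / 1 = 0.007318 mol.
mass KOH = 0.007318 x 56.11 = 0.4106 g, so %KOH = 0.4106/0.4503 x 100 = 91.2%.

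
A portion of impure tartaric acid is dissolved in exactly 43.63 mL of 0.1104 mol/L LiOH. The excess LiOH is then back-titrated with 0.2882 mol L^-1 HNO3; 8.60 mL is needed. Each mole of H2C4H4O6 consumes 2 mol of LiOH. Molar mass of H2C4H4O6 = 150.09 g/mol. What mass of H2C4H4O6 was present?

0.175 g

Total n(LiOH) added = 0.1104 x 0.04363 = 0.004817 mol.
n(HNO3) used = 0.2882 x 0.008600 = 0.002479 mol, which equals the excess n(LiOH).
So n(LiOH) consumed by the sample = 0.004817 - 0.002479 = 0.002338 mol.
n(H2C4H4O6) = 0.002338 / 2 = 0.001169 mol.
mass = 0.001169 mol x 150.09 g/mol = 0.175 g.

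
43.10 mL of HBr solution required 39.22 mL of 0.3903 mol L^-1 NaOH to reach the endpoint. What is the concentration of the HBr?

n(NaOH) delivered = 0.3903 x 0.03922 = 0.01531 mol.
For a 1:1 reaction, n(HBr) = 0.01531 mol.
[HBr] = 0.01531 mol / 0.04310 L = 0.355 M.

0.355 M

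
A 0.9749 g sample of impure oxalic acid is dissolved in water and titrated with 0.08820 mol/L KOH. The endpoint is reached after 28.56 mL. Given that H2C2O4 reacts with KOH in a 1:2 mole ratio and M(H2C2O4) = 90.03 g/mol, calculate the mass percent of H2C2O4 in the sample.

n(KOH) = 0.08820 x 0.02856 = 0.002519 mol.
n(H2C2O4) = 0.002519 / 2 = 0.001259 mol.
mass of H2C2O4 = 0.001259 x 90.03 = 0.1134 g.
% purity = 0.1134 / 0.9749 x 100 = 11.6%.

11.6%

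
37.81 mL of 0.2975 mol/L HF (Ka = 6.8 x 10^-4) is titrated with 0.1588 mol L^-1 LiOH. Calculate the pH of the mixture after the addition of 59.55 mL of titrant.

3.89

Initial n(HF) = 0.2975 x 0.03781 = 0.01125 mol.
n(LiOH) added = 0.1588 x 0.05955 = 0.009457 mol, converting that many moles of HF to F-.
Remaining n(HF) = 0.001792 mol; n(F-) = 0.009457 mol.
By Henderson-Hasselbalch, pH = pKa + log([A^-]/[HA]) = 3.17 + log(0.009457/0.001792) = 3.17 + (+0.72) = 3.89.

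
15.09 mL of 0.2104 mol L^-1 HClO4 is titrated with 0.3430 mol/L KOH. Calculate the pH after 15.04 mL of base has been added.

n(acid) = 0.2104 x 0.01509 = 0.003175 mol; n(KOH) added = 0.3430 x 0.01504 = 0.005159 mol.
Base is in excess by 0.005159 - 0.003175 = 0.001984 mol in a total volume of 0.03013 L.
[OH^-] = 0.001984/0.03013 = 0.06584 M, so pOH = 1.18 and pH = 14.00 - 1.18 = 12.82.

12.82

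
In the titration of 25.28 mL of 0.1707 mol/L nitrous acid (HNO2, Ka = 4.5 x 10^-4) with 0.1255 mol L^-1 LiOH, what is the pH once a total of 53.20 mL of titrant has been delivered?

n(acid) = 0.1707 x 0.02528 = 0.004315 mol; n(LiOH) added = 0.1255 x 0.05320 = 0.006677 mol.
Base is in excess by 0.006677 - 0.004315 = 0.002361 mol in a total volume of 0.07848 L.
[OH^-] = 0.002361/0.07848 = 0.03009 M, so pOH = 1.52 and pH = 14.00 - 1.52 = 12.48.

12.48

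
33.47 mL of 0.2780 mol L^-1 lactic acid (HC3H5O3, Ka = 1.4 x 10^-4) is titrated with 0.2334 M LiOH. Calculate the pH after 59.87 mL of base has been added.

12.70

n(acid) = 0.2780 x 0.03347 = 0.009305 mol; n(LiOH) added = 0.2334 x 0.05987 = 0.01397 mol.
Base is in excess by 0.01397 - 0.009305 = 0.004669 mol in a total volume of 0.09334 L.
[OH^-] = 0.004669/0.09334 = 0.05002 M, so pOH = 1.30 and pH = 14.00 - 1.30 = 12.70.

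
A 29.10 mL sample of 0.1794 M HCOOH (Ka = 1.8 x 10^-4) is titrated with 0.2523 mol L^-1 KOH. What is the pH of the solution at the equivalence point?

n(HCOOH) = 0.1794 x 0.02910 = 0.005221 mol; V(KOH) at equivalence = 0.005221/0.2523 = 0.02069 L.
At equivalence all the acid is converted to HCOO-; total volume = 0.02910 + 0.02069 = 0.04979 L, so [HCOO-] = 0.005221/0.04979 = 0.1048 M.
Kb = Kw/Ka = 1.0e-14 / 1.8 x 10^-4 = 5.56e-11.
[OH^-] = sqrt(Kb x [HCOO-]) = sqrt(5.56e-11 x 0.1048) = 2.41e-6 M.
pOH = 5.62, so pH = 14.00 - 5.62 = 8.38.

8.38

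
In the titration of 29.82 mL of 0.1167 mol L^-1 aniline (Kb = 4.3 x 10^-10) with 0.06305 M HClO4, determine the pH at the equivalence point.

n(C6H5NH2) = 0.1167 x 0.02982 = 0.003480 mol; V(HClO4) at equivalence = 0.003480/0.06305 = 0.05519 L.
At equivalence the base is fully converted to C6H5NH3+; total volume = 0.08501 L, so [C6H5NH3+] = 0.003480/0.08501 = 0.04093 M.
Ka(C6H5NH3+) = Kw/Kb = 1.0e-14 / 4.3 x 10^-10 = 2.33e-5.
[H^+] = sqrt(Ka x [C6H5NH3+]) = sqrt(2.33e-5 x 0.04093) = 0.000976 M.
pH = -log(0.000976) = 3.01.

3.01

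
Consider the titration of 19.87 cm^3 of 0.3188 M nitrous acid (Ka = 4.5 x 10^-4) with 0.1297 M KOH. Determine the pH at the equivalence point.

8.16

n(HNO2) = 0.3188 x 0.01987 = 0.006335 mol; V(KOH) at equivalence = 0.006335/0.1297 = 0.04884 L.
At equivalence all the acid is converted to NO2-; total volume = 0.01987 + 0.04884 = 0.06871 L, so [NO2-] = 0.006335/0.06871 = 0.09219 M.
Kb = Kw/Ka = 1.0e-14 / 4.5 x 10^-4 = 2.22e-11.
[OH^-] = sqrt(Kb x [NO2-]) = sqrt(2.22e-11 x 0.09219) = 1.43e-6 M.
pOH = 5.84, so pH = 14.00 - 5.84 = 8.16.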